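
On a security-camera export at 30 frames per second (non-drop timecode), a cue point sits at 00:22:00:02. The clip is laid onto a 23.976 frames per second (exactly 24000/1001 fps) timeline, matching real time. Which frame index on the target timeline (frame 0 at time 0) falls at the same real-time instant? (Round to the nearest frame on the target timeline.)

Source frame index: (0×3600 + 22×60 + 0) × 30 + 2 = 39602.
Real time: 39602 / (30) = 19801/15 s.
Target frame: (19801/15) × (24000/1001) = 31681600/1001 ≈ 31649.950 → 31650.

frame 31650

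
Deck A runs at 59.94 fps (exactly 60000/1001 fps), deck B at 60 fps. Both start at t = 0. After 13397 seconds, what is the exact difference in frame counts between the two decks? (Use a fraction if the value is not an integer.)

A emits 60000/1001 × 13397 = 803820000/1001 frames; B emits 60 × 13397 = 803820.
Difference = 803820/1001 frames (≈ 803.0170); B is ahead of A.

803820/1001 frames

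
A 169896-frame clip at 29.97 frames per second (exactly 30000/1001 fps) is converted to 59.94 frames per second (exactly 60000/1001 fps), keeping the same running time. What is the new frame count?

Target frames = source frames × (target rate / source rate) = 169896 × (60000/1001)/(30000/1001) = 169896 × 2 = 339792.

339792 frames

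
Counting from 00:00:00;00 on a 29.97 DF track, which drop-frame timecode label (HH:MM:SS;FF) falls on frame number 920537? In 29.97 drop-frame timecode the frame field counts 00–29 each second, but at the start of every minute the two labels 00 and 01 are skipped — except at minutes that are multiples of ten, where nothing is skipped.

Each 10-minute DF block holds 10 × 60 × 30 − 9 × 2 = 17982 frames. 920537 ÷ 17982 → 51 full blocks, remainder 3455.
Within the partial block the first minute is 1800 frames and each further minute 1798, so 1 further minute boundary passed. Total skipped labels = 18 × 51 + 2 × 1 = 920.
Non-drop label index = 920537 + 920 = 921457; at 30 labels/s that is 08:31:55:07, i.e. DF 08:31:55;07.

08:31:55;07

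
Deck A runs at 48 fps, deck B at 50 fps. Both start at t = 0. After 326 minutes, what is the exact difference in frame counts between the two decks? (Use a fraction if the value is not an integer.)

326 min = 19560 s.
A emits 48 × 19560 = 938880 frames; B emits 50 × 19560 = 978000.
Difference = 39120 frames; B is ahead of A.

39120 frames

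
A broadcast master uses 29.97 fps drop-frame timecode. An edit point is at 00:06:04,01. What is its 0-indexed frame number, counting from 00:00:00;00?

Complete 10-minute blocks: 0, each 17982 frames → 0.
Remaining 6 whole minutes in the current block: 1800 + 5 × 1798 = 10790 frames.
Within the current minute: 4 × 30 + 1 − 2 = 119 (labels ;00/;01 skipped at this minute). Total = 0 + 10790 + 119 = 10909.

10909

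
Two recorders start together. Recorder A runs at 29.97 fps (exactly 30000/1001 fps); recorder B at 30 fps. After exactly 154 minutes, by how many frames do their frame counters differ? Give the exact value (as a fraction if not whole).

3600/13 frames

154 min = 9240 s.
A emits 30000/1001 × 9240 = 3600000/13 frames; B emits 30 × 9240 = 277200.
Difference = 3600/13 frames (≈ 276.9231); B is ahead of A.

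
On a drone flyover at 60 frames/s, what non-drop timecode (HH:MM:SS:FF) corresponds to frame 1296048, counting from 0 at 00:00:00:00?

1296048 ÷ 60 = 21600 full seconds, remainder 48 frames.
21600 s = 6 h 0 min 0 s.
Timecode: 06:00:00:48.

06:00:00:48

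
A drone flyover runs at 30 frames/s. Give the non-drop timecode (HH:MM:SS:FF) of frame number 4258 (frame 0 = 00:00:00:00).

4258 ÷ 30 = 141 full seconds, remainder 28 frames.
141 s = 0 h 2 min 21 s.
Timecode: 00:02:21:28.

00:02:21:28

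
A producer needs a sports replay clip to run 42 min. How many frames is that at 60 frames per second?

42 min = 2520 s.
Frames = 2520 × 60 = 151200.

151200 frames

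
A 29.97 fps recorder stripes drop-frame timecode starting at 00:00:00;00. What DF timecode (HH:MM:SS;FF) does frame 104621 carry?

00:58:10;27

Each 10-minute DF block holds 10 × 60 × 30 − 9 × 2 = 17982 frames. 104621 ÷ 17982 → 5 full blocks, remainder 14711.
Within the partial block the first minute is 1800 frames and each further minute 1798, so 8 further minute boundaries passed. Total skipped labels = 18 × 5 + 2 × 8 = 106.
Non-drop label index = 104621 + 106 = 104727; at 30 labels/s that is 00:58:10:27, i.e. DF 00:58:10;27.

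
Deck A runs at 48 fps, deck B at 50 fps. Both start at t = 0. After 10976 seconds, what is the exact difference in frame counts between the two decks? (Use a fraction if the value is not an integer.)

21952 frames

A emits 48 × 10976 = 526848 frames; B emits 50 × 10976 = 548800.
Difference = 21952 frames; B is ahead of A.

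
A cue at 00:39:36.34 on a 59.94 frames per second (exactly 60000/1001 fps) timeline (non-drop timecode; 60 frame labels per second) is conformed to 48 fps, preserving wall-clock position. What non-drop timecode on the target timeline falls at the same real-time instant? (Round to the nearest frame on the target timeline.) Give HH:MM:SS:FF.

00:39:38:45

Source frame index: (0×3600 + 39×60 + 36) × 60 + 34 = 142594.
Real time: 142594 / (60000/1001) = 71368297/30000 s.
Target frame: (71368297/30000) × (48) = 71368297/625 ≈ 114189.275 → 114189.
At 48 labels/s: frame 114189 → 00:39:38:45.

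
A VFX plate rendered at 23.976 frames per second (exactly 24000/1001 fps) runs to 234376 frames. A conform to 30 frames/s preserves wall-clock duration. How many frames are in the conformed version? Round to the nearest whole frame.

Frames at target rate = 234376 × (30) / (24000/1001) = 29326297/100 ≈ 293262.970.
Nearest whole frame: 293263.

293263 frames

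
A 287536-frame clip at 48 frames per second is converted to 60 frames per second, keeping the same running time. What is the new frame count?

Frames at target rate = 287536 × (60) / (48) = 359420.

359420 frames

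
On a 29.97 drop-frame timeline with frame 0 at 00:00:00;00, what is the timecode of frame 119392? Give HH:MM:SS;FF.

Ten DF minutes hold 17982 frames, so frame 119392 lies in block 6 (frames 107892–125873) with 11500 frames into that block.
The block's first minute is 1800 frames and the rest 1798 each; 11500 frames reaches minute 6, so 6 × 18 + 6 × 2 = 120 labels have been skipped so far.
Adding those back, label number 119392 + 120 = 119512 at 30 labels/s is 3983 s + 22 f = 1 h 6 min 23 s frame 22, i.e. 01:06:23;22.

01:06:23;22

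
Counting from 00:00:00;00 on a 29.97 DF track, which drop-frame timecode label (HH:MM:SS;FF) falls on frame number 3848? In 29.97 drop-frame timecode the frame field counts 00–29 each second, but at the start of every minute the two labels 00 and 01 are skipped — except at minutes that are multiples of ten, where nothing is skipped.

00:02:08;12

Ten DF minutes hold 17982 frames, so frame 3848 lies in block 0 (frames 0–17981) with 3848 frames into that block.
The block's first minute is 1800 frames and the rest 1798 each; 3848 frames reaches minute 2, so 0 × 18 + 2 × 2 = 4 labels have been skipped so far.
Adding those back, label number 3848 + 4 = 3852 at 30 labels/s is 128 s + 12 f = 0 h 2 min 8 s frame 12, i.e. 00:02:08;12.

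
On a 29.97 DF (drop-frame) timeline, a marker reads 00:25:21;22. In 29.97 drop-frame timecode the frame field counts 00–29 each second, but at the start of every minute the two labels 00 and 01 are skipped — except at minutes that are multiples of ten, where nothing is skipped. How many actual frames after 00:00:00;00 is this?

As if non-drop at 30 labels/s: (0 × 3600 + 25 × 60 + 21) × 30 + 22 = 45652.
Minute boundaries passed: 25; those not divisible by 10: 25 − 2 = 23; dropped labels = 2 × 23 = 46.
Actual frame index = 45652 − 46 = 45606.

45606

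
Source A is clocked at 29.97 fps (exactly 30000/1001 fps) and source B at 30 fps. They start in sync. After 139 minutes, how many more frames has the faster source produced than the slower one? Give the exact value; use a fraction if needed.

250200/1001 frames

139 min = 8340 s.
A emits 30000/1001 × 8340 = 250200000/1001 frames; B emits 30 × 8340 = 250200.
Difference = 250200/1001 frames (≈ 249.9500); B is ahead of A.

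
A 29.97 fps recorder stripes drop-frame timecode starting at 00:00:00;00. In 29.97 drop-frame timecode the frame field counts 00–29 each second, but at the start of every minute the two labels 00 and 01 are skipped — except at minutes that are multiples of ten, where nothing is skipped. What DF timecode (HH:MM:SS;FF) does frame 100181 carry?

00:55:42;21

Each 10-minute DF block holds 10 × 60 × 30 − 9 × 2 = 17982 frames. 100181 ÷ 17982 → 5 full blocks, remainder 10271.
Within the partial block the first minute is 1800 frames and each further minute 1798, so 5 further minute boundaries passed. Total skipped labels = 18 × 5 + 2 × 5 = 100.
Non-drop label index = 100181 + 100 = 100281; at 30 labels/s that is 00:55:42:21, i.e. DF 00:55:42;21.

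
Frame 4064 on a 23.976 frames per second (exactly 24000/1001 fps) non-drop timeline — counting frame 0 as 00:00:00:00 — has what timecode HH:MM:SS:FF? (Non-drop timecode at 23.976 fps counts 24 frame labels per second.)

4064 ÷ 24 = 169 full seconds, remainder 8 frames.
169 s = 0 h 2 min 49 s.
Timecode: 00:02:49:08.

00:02:49:08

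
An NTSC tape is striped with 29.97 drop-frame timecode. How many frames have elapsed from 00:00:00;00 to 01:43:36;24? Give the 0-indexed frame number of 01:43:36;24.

Complete 10-minute blocks: 10, each 17982 frames → 179820.
Remaining 3 whole minutes in the current block: 1800 + 2 × 1798 = 5396 frames.
Within the current minute: 36 × 30 + 24 − 2 = 1102 (labels ;00/;01 skipped at this minute). Total = 179820 + 5396 + 1102 = 186318.

186318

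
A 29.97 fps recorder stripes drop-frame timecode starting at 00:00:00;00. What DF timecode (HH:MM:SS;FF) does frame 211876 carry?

Ten DF minutes hold 17982 frames, so frame 211876 lies in block 11 (frames 197802–215783) with 14074 frames into that block.
The block's first minute is 1800 frames and the rest 1798 each; 14074 frames reaches minute 7, so 11 × 18 + 7 × 2 = 212 labels have been skipped so far.
Adding those back, label number 211876 + 212 = 212088 at 30 labels/s is 7069 s + 18 f = 1 h 57 min 49 s frame 18, i.e. 01:57:49;18.

01:57:49;18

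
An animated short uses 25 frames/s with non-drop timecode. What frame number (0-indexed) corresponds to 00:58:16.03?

Total seconds to the label: (0 × 3600 + 58 × 60 + 16) = 3496.
Frame index = 3496 × 25 + 3 = 87403.

frame 87403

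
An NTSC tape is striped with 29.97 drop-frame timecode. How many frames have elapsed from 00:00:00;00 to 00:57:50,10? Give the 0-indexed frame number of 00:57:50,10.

Complete 10-minute blocks: 5, each 17982 frames → 89910.
Remaining 7 whole minutes in the current block: 1800 + 6 × 1798 = 12588 frames.
Within the current minute: 50 × 30 + 10 − 2 = 1508 (labels ;00/;01 skipped at this minute). Total = 89910 + 12588 + 1508 = 104006.

104006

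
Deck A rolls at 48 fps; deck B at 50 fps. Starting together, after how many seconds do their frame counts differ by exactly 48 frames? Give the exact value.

The gap grows by |50 − 48| = 2 frames per second.
Time for a 48-frame gap: 48 ÷ (2) = 24 s.

24 seconds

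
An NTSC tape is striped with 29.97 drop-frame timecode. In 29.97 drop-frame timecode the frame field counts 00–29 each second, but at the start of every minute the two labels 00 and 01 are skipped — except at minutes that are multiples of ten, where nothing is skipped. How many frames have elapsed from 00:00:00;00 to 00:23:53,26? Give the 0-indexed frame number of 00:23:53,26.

As if non-drop at 30 labels/s: (0 × 3600 + 23 × 60 + 53) × 30 + 26 = 43016.
Minute boundaries passed: 23; those not divisible by 10: 23 − 2 = 21; dropped labels = 2 × 21 = 42.
Actual frame index = 43016 − 42 = 42974.

42974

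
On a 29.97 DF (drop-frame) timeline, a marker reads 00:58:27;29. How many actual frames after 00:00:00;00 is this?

Complete 10-minute blocks: 5, each 17982 frames → 89910.
Remaining 8 whole minutes in the current block: 1800 + 7 × 1798 = 14386 frames.
Within the current minute: 27 × 30 + 29 − 2 = 837 (labels ;00/;01 skipped at this minute). Total = 89910 + 14386 + 837 = 105133.

105133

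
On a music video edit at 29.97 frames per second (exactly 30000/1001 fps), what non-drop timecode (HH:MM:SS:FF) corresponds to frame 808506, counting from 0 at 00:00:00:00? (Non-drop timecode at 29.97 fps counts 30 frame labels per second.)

07:29:10:06

808506 ÷ 30 = 26950 full seconds, remainder 6 frames.
26950 s = 7 h 29 min 10 s.
Timecode: 07:29:10:06.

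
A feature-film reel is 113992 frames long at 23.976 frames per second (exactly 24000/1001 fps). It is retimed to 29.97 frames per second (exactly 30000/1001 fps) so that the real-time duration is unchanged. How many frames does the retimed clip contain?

Frames at target rate = 113992 × (30000/1001) / (24000/1001) = 142490.

142490 frames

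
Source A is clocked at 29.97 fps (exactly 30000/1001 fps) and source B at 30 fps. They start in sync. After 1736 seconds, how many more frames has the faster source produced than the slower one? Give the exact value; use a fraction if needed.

A emits 30000/1001 × 1736 = 7440000/143 frames; B emits 30 × 1736 = 52080.
Difference = 7440/143 frames (≈ 52.0280); B is ahead of A.

7440/143 frames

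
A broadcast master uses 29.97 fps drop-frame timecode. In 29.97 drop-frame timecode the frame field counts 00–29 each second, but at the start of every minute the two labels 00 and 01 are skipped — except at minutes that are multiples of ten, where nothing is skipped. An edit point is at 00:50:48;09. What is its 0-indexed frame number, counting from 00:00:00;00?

Complete 10-minute blocks: 5, each 17982 frames → 89910.
Remaining 0 whole minutes in the current block: 0 frames.
Within the current minute: 48 × 30 + 9 = 1449. Total = 89910 + 0 + 1449 = 91359.

91359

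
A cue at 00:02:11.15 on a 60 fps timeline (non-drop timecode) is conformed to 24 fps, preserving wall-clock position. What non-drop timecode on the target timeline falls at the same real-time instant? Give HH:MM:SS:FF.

00:02:11:06

Source frame index: (0×3600 + 2×60 + 11) × 60 + 15 = 7875.
Real time: 7875 / (60) = 525/4 s.
Target frame: (525/4) × (24) = 3150.
At 24 labels/s: frame 3150 → 00:02:11:06.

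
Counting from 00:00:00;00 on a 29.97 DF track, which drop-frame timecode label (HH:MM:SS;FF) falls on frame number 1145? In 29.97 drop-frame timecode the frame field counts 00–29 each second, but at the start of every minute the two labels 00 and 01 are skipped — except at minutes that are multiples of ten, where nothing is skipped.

00:00:38;05

Each 10-minute DF block holds 10 × 60 × 30 − 9 × 2 = 17982 frames. 1145 ÷ 17982 → 0 full blocks, remainder 1145.
Within the partial block the first minute is 1800 frames and each further minute 1798, so 0 further minute boundaries passed. Total skipped labels = 18 × 0 + 2 × 0 = 0.
Non-drop label index = 1145 + 0 = 1145; at 30 labels/s that is 00:00:38:05, i.e. DF 00:00:38;05.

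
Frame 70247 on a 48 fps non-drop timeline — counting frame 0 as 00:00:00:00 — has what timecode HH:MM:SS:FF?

00:24:23:23

70247 ÷ 48 = 1463 full seconds, remainder 23 frames.
1463 s = 0 h 24 min 23 s.
Timecode: 00:24:23:23.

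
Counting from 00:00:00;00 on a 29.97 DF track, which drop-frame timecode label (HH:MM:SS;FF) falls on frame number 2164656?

Ten DF minutes hold 17982 frames, so frame 2164656 lies in block 120 (frames 2157840–2175821) with 6816 frames into that block.
The block's first minute is 1800 frames and the rest 1798 each; 6816 frames reaches minute 3, so 120 × 18 + 3 × 2 = 2166 labels have been skipped so far.
Adding those back, label number 2164656 + 2166 = 2166822 at 30 labels/s is 72227 s + 12 f = 20 h 3 min 47 s frame 12, i.e. 20:03:47;12.

20:03:47;12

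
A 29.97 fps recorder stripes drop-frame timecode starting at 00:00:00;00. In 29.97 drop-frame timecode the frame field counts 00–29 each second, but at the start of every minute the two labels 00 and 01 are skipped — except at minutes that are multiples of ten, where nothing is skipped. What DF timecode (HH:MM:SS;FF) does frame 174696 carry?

01:37:09;02

Ten DF minutes hold 17982 frames, so frame 174696 lies in block 9 (frames 161838–179819) with 12858 frames into that block.
The block's first minute is 1800 frames and the rest 1798 each; 12858 frames reaches minute 7, so 9 × 18 + 7 × 2 = 176 labels have been skipped so far.
Adding those back, label number 174696 + 176 = 174872 at 30 labels/s is 5829 s + 2 f = 1 h 37 min 9 s frame 2, i.e. 01:37:09;02.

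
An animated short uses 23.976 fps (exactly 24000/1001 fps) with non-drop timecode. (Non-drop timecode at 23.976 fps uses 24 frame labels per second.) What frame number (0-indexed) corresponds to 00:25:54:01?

37297

Total seconds to the label: (0 × 3600 + 25 × 60 + 54) = 1554.
Frame index = 1554 × 24 + 1 = 37297.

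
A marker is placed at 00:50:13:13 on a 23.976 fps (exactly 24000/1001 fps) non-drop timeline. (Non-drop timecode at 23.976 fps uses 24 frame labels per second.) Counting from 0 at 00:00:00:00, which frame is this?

Total seconds to the label: (0 × 3600 + 50 × 60 + 13) = 3013.
Frame index = 3013 × 24 + 13 = 72325.

frame 72325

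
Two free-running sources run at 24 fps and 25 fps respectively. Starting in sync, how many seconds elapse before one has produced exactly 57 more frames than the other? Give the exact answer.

The gap grows by |25 − 24| = 1 frame per second.
Time for a 57-frame gap: 57 ÷ (1) = 57 s.

57 seconds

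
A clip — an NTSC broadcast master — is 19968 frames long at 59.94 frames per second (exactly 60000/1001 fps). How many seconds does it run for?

333.1328 seconds

Running time = 19968 / (60000/1001) = 333.1328 s.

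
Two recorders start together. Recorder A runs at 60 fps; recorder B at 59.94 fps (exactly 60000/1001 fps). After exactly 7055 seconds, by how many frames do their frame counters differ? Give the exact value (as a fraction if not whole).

A emits 60 × 7055 = 423300 frames; B emits 60000/1001 × 7055 = 423300000/1001.
Difference = 423300/1001 frames (≈ 422.8771); B is behind A.

423300/1001 frames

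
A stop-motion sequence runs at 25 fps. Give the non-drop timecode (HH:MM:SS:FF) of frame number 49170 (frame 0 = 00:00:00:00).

00:32:46:20

49170 ÷ 25 = 1966 full seconds, remainder 20 frames.
1966 s = 0 h 32 min 46 s.
Timecode: 00:32:46:20.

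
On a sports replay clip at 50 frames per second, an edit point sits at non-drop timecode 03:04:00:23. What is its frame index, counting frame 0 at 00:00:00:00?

552023

Total seconds to the label: (3 × 3600 + 4 × 60 + 0) = 11040.
Frame index = 11040 × 50 + 23 = 552023.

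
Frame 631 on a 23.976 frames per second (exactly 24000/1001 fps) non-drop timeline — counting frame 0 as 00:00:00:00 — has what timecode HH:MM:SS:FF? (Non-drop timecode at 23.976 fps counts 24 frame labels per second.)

00:00:26:07

631 ÷ 24 = 26 full seconds, remainder 7 frames.
26 s = 0 h 0 min 26 s.
Timecode: 00:00:26:07.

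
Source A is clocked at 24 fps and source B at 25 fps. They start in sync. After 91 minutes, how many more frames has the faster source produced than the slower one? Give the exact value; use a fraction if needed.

5460 frames

91 min = 5460 s.
A emits 24 × 5460 = 131040 frames; B emits 25 × 5460 = 136500.
Difference = 5460 frames; B is ahead of A.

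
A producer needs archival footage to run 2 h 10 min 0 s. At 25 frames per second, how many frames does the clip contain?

2 h 10 min 0 s = 7800 s.
Frames = 7800 × 25 = 195000.

195000 frames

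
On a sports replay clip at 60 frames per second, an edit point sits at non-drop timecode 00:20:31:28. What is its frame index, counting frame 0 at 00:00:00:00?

Total seconds to the label: (0 × 3600 + 20 × 60 + 31) = 1231.
Frame index = 1231 × 60 + 28 = 73888.

frame 73888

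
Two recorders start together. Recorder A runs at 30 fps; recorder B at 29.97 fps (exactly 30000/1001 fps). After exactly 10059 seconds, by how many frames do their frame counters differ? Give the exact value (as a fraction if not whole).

A emits 30 × 10059 = 301770 frames; B emits 30000/1001 × 10059 = 43110000/143.
Difference = 43110/143 frames (≈ 301.4685); B is behind A.

43110/143 frames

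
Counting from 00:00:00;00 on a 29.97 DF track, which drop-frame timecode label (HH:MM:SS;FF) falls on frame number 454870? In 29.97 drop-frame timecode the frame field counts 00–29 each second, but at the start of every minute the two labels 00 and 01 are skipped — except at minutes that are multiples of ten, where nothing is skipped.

Each 10-minute DF block holds 10 × 60 × 30 − 9 × 2 = 17982 frames. 454870 ÷ 17982 → 25 full blocks, remainder 5320.
Within the partial block the first minute is 1800 frames and each further minute 1798, so 2 further minute boundaries passed. Total skipped labels = 18 × 25 + 2 × 2 = 454.
Non-drop label index = 454870 + 454 = 455324; at 30 labels/s that is 04:12:57:14, i.e. DF 04:12:57;14.

04:12:57;14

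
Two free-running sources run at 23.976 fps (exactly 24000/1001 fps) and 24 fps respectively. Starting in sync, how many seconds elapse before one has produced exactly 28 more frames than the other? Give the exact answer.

7007/6 seconds

The gap grows by |24 − 24000/1001| = 24/1001 frames per second.
Time for a 28-frame gap: 28 ÷ (24/1001) = 7007/6 s.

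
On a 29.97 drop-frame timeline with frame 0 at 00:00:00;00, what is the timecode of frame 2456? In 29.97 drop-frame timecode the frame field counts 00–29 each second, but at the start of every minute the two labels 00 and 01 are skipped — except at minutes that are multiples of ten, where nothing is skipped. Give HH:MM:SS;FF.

Each 10-minute DF block holds 10 × 60 × 30 − 9 × 2 = 17982 frames. 2456 ÷ 17982 → 0 full blocks, remainder 2456.
Within the partial block the first minute is 1800 frames and each further minute 1798, so 1 further minute boundary passed. Total skipped labels = 18 × 0 + 2 × 1 = 2.
Non-drop label index = 2456 + 2 = 2458; at 30 labels/s that is 00:01:21:28, i.e. DF 00:01:21;28.

00:01:21;28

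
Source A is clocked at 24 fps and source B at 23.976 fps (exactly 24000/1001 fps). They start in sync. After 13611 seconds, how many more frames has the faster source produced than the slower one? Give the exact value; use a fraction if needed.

A emits 24 × 13611 = 326664 frames; B emits 24000/1001 × 13611 = 25128000/77.
Difference = 25128/77 frames (≈ 326.3377); B is behind A.

25128/77 frames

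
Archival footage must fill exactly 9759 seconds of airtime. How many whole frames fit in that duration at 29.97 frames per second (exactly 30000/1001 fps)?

292477 frames

Frames = 9759 × 30000/1001 = 292770000/1001 ≈ 292477.5225.
Complete frames: 292477.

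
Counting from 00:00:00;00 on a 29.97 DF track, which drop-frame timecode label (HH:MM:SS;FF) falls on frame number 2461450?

22:48:50;14

Ten DF minutes hold 17982 frames, so frame 2461450 lies in block 136 (frames 2445552–2463533) with 15898 frames into that block.
The block's first minute is 1800 frames and the rest 1798 each; 15898 frames reaches minute 8, so 136 × 18 + 8 × 2 = 2464 labels have been skipped so far.
Adding those back, label number 2461450 + 2464 = 2463914 at 30 labels/s is 82130 s + 14 f = 22 h 48 min 50 s frame 14, i.e. 22:48:50;14.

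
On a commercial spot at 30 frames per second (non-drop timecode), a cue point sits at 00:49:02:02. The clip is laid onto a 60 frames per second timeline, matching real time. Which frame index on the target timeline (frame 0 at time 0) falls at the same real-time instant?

frame 176524

Source frame index: (0×3600 + 49×60 + 2) × 30 + 2 = 88262.
Real time: 88262 / (30) = 44131/15 s.
Target frame: (44131/15) × (60) = 176524.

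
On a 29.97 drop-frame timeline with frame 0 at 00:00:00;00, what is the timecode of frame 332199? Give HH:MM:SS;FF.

Ten DF minutes hold 17982 frames, so frame 332199 lies in block 18 (frames 323676–341657) with 8523 frames into that block.
The block's first minute is 1800 frames and the rest 1798 each; 8523 frames reaches minute 4, so 18 × 18 + 4 × 2 = 332 labels have been skipped so far.
Adding those back, label number 332199 + 332 = 332531 at 30 labels/s is 11084 s + 11 f = 3 h 4 min 44 s frame 11, i.e. 03:04:44;11.

03:04:44;11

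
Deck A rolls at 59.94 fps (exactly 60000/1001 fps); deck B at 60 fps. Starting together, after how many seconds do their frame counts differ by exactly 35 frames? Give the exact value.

The gap grows by |60 − 60000/1001| = 60/1001 frames per second.
Time for a 35-frame gap: 35 ÷ (60/1001) = 7007/12 s.

7007/12 seconds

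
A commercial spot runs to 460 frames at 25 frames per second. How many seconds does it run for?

Running time = 460 / (25) = 18.4 s.

18.4 seconds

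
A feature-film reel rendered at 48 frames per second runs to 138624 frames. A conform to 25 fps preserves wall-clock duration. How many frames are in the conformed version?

72200 frames

Target frames = source frames × (target rate / source rate) = 138624 × (25)/(48) = 138624 × 25/48 = 72200.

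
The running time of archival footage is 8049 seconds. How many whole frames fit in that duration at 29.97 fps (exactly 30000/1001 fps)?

241228 frames

Frames = 8049 × 30000/1001 = 241470000/1001 ≈ 241228.7712.
Complete frames: 241228.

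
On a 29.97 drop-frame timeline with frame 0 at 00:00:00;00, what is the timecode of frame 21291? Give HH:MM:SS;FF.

Each 10-minute DF block holds 10 × 60 × 30 − 9 × 2 = 17982 frames. 21291 ÷ 17982 → 1 full block, remainder 3309.
Within the partial block the first minute is 1800 frames and each further minute 1798, so 1 further minute boundary passed. Total skipped labels = 18 × 1 + 2 × 1 = 20.
Non-drop label index = 21291 + 20 = 21311; at 30 labels/s that is 00:11:50:11, i.e. DF 00:11:50;11.

00:11:50;11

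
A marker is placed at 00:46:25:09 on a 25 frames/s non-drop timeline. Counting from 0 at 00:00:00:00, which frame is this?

Total seconds to the label: (0 × 3600 + 46 × 60 + 25) = 2785.
Frame index = 2785 × 25 + 9 = 69634.

69634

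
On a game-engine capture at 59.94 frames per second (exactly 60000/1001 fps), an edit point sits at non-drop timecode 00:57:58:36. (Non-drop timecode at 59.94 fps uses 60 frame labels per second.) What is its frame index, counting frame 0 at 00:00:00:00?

Total seconds to the label: (0 × 3600 + 57 × 60 + 58) = 3478.
Frame index = 3478 × 60 + 36 = 208716.

frame 208716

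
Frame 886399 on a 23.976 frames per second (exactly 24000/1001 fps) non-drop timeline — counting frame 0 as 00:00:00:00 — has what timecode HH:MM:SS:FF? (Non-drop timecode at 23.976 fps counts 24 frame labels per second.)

10:15:33:07

886399 ÷ 24 = 36933 full seconds, remainder 7 frames.
36933 s = 10 h 15 min 33 s.
Timecode: 10:15:33:07.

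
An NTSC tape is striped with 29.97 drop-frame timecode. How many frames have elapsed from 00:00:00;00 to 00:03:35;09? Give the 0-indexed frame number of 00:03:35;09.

Complete 10-minute blocks: 0, each 17982 frames → 0.
Remaining 3 whole minutes in the current block: 1800 + 2 × 1798 = 5396 frames.
Within the current minute: 35 × 30 + 9 − 2 = 1057 (labels ;00/;01 skipped at this minute). Total = 0 + 5396 + 1057 = 6453.

6453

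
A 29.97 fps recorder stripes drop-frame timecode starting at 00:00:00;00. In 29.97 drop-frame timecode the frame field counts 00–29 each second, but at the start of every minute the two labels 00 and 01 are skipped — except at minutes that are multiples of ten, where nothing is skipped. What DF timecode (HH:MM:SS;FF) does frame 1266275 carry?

Ten DF minutes hold 17982 frames, so frame 1266275 lies in block 70 (frames 1258740–1276721) with 7535 frames into that block.
The block's first minute is 1800 frames and the rest 1798 each; 7535 frames reaches minute 4, so 70 × 18 + 4 × 2 = 1268 labels have been skipped so far.
Adding those back, label number 1266275 + 1268 = 1267543 at 30 labels/s is 42251 s + 13 f = 11 h 44 min 11 s frame 13, i.e. 11:44:11;13.

11:44:11;13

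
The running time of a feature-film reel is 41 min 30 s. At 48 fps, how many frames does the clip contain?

41 min 30 s = 2490 s.
Frames = 2490 × 48 = 119520.

119520 frames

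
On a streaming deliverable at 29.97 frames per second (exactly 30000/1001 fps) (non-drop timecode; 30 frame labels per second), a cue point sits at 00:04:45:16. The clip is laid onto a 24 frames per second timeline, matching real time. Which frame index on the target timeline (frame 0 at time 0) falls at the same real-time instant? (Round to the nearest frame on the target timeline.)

frame 6860

Source frame index: (0×3600 + 4×60 + 45) × 30 + 16 = 8566.
Real time: 8566 / (30000/1001) = 4287283/15000 s.
Target frame: (4287283/15000) × (24) = 4287283/625 ≈ 6859.653 → 6860.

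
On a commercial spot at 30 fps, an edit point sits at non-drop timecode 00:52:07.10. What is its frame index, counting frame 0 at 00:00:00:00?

93820

Total seconds to the label: (0 × 3600 + 52 × 60 + 7) = 3127.
Frame index = 3127 × 30 + 10 = 93820.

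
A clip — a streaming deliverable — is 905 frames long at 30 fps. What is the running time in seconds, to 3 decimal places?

Running time = 905 × 1/30 = 181/6 s ≈ 30.167 s.

30.167 seconds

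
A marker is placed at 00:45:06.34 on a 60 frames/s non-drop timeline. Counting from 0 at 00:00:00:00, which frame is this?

162394

Total seconds to the label: (0 × 3600 + 45 × 60 + 6) = 2706.
Frame index = 2706 × 60 + 34 = 162394.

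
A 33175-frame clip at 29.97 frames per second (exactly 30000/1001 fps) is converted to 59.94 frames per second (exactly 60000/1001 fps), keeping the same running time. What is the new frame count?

66350 frames

Frames at target rate = 33175 × (60000/1001) / (30000/1001) = 66350.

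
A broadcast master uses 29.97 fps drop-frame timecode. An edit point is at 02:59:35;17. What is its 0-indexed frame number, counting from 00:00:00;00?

As if non-drop at 30 labels/s: (2 × 3600 + 59 × 60 + 35) × 30 + 17 = 323267.
Minute boundaries passed: 179; those not divisible by 10: 179 − 17 = 162; dropped labels = 2 × 162 = 324.
Actual frame index = 323267 − 324 = 322943.

322943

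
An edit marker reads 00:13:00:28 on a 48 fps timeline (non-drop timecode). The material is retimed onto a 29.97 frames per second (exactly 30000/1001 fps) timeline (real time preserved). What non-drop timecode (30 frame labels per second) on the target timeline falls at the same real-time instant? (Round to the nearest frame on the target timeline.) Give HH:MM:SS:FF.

00:12:59:24

Source frame index: (0×3600 + 13×60 + 0) × 48 + 28 = 37468.
Real time: 37468 / (48) = 9367/12 s.
Target frame: (9367/12) × (30000/1001) = 23417500/1001 ≈ 23394.106 → 23394.
At 30 labels/s: frame 23394 → 00:12:59:24.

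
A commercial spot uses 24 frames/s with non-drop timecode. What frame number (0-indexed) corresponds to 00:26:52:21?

frame 38709

Total seconds to the label: (0 × 3600 + 26 × 60 + 52) = 1612.
Frame index = 1612 × 24 + 21 = 38709.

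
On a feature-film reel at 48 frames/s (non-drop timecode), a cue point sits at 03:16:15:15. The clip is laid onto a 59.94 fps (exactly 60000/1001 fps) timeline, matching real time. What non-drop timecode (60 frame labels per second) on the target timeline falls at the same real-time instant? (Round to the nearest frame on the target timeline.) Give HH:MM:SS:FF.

Source frame index: (3×3600 + 16×60 + 15) × 48 + 15 = 565215.
Real time: 565215 / (48) = 188405/16 s.
Target frame: (188405/16) × (60000/1001) = 100931250/143 ≈ 705812.937 → 705813.
At 60 labels/s: frame 705813 → 03:16:03:33.

03:16:03:33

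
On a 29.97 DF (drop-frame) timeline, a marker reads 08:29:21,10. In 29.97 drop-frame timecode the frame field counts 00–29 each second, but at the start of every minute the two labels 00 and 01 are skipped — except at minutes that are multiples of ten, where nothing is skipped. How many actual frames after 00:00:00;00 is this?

Complete 10-minute blocks: 50, each 17982 frames → 899100.
Remaining 9 whole minutes in the current block: 1800 + 8 × 1798 = 16184 frames.
Within the current minute: 21 × 30 + 10 − 2 = 638 (labels ;00/;01 skipped at this minute). Total = 899100 + 16184 + 638 = 915922.

915922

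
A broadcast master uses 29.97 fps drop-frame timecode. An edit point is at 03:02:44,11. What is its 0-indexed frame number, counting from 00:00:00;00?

328603

Complete 10-minute blocks: 18, each 17982 frames → 323676.
Remaining 2 whole minutes in the current block: 1800 + 1 × 1798 = 3598 frames.
Within the current minute: 44 × 30 + 11 − 2 = 1329 (labels ;00/;01 skipped at this minute). Total = 323676 + 3598 + 1329 = 328603.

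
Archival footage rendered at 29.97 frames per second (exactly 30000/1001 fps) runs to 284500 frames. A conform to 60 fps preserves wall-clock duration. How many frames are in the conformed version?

569569 frames

Target frames = source frames × (target rate / source rate) = 284500 × (60)/(30000/1001) = 284500 × 1001/500 = 569569.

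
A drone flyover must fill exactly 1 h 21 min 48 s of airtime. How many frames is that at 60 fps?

1 h 21 min 48 s = 4908 s.
Frames = 4908 × 60 = 294480.

294480 frames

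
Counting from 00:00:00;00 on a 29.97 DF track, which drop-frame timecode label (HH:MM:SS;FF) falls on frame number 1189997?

11:01:46;07

Each 10-minute DF block holds 10 × 60 × 30 − 9 × 2 = 17982 frames. 1189997 ÷ 17982 → 66 full blocks, remainder 3185.
Within the partial block the first minute is 1800 frames and each further minute 1798, so 1 further minute boundary passed. Total skipped labels = 18 × 66 + 2 × 1 = 1190.
Non-drop label index = 1189997 + 1190 = 1191187; at 30 labels/s that is 11:01:46:07, i.e. DF 11:01:46;07.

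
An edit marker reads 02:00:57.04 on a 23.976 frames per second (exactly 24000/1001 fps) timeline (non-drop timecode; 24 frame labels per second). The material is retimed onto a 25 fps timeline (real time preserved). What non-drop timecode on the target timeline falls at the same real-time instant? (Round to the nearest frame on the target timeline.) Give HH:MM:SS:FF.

Source frame index: (2×3600 + 0×60 + 57) × 24 + 4 = 174172.
Real time: 174172 / (24000/1001) = 43586543/6000 s.
Target frame: (43586543/6000) × (25) = 43586543/240 ≈ 181610.596 → 181611.
At 25 labels/s: frame 181611 → 02:01:04:11.

02:01:04:11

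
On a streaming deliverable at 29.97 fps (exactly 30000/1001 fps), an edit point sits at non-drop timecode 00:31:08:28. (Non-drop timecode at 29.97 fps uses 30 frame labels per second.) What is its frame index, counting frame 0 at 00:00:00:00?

56068

Total seconds to the label: (0 × 3600 + 31 × 60 + 8) = 1868.
Frame index = 1868 × 30 + 28 = 56068.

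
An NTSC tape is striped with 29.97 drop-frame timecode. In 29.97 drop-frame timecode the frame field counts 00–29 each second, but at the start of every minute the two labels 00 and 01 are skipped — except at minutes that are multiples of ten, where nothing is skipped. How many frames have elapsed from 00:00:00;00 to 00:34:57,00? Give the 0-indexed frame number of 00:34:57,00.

62848

As if non-drop at 30 labels/s: (0 × 3600 + 34 × 60 + 57) × 30 + 0 = 62910.
Minute boundaries passed: 34; those not divisible by 10: 34 − 3 = 31; dropped labels = 2 × 31 = 62.
Actual frame index = 62910 − 62 = 62848.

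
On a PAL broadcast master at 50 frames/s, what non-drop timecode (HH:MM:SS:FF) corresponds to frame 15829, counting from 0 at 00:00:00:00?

15829 ÷ 50 = 316 full seconds, remainder 29 frames.
316 s = 0 h 5 min 16 s.
Timecode: 00:05:16:29.

00:05:16:29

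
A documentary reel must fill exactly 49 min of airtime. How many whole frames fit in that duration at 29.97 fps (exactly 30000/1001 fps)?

49 min = 2940 s.
Frames = 2940 × 30000/1001 = 12600000/143 ≈ 88111.8881.
Complete frames: 88111.

88111 frames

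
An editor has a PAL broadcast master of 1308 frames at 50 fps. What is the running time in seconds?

Running time = 1308 / (50) = 26.16 s.

26.16 seconds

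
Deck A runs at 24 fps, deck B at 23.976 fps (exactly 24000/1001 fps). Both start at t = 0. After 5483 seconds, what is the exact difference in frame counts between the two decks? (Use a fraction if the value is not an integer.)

A emits 24 × 5483 = 131592 frames; B emits 24000/1001 × 5483 = 131592000/1001.
Difference = 131592/1001 frames (≈ 131.4605); B is behind A.

131592/1001 frames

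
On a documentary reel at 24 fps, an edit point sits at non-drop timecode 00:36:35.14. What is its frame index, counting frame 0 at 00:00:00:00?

frame 52694

Total seconds to the label: (0 × 3600 + 36 × 60 + 35) = 2195.
Frame index = 2195 × 24 + 14 = 52694.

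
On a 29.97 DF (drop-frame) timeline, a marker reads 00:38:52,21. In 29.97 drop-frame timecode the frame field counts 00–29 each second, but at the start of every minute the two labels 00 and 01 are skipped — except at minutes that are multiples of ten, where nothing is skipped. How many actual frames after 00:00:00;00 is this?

69911

As if non-drop at 30 labels/s: (0 × 3600 + 38 × 60 + 52) × 30 + 21 = 69981.
Minute boundaries passed: 38; those not divisible by 10: 38 − 3 = 35; dropped labels = 2 × 35 = 70.
Actual frame index = 69981 − 70 = 69911.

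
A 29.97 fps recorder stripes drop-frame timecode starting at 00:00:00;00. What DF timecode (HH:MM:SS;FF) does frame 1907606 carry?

Ten DF minutes hold 17982 frames, so frame 1907606 lies in block 106 (frames 1906092–1924073) with 1514 frames into that block.
The block's first minute is 1800 frames and the rest 1798 each; 1514 frames reaches minute 0, so 106 × 18 + 0 × 2 = 1908 labels have been skipped so far.
Adding those back, label number 1907606 + 1908 = 1909514 at 30 labels/s is 63650 s + 14 f = 17 h 40 min 50 s frame 14, i.e. 17:40:50;14.

17:40:50;14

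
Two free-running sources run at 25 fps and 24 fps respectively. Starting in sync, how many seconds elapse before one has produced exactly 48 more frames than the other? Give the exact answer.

48 seconds

The gap grows by |24 − 25| = 1 frame per second.
Time for a 48-frame gap: 48 ÷ (1) = 48 s.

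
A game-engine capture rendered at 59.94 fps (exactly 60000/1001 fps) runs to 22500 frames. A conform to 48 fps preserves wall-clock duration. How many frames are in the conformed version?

18018 frames

Target frames = source frames × (target rate / source rate) = 22500 × (48)/(60000/1001) = 22500 × 1001/1250 = 18018.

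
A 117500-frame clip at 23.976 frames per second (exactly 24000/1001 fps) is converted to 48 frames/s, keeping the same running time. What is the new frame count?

Target frames = source frames × (target rate / source rate) = 117500 × (48)/(24000/1001) = 117500 × 1001/500 = 235235.

235235 frames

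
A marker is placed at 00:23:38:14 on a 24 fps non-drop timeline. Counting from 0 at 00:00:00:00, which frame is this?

Total seconds to the label: (0 × 3600 + 23 × 60 + 38) = 1418.
Frame index = 1418 × 24 + 14 = 34046.

frame 34046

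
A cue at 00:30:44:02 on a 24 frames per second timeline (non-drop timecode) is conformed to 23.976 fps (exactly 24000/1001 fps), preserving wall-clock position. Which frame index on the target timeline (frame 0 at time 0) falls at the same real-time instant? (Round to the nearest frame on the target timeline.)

frame 44214

Source frame index: (0×3600 + 30×60 + 44) × 24 + 2 = 44258.
Real time: 44258 / (24) = 22129/12 s.
Target frame: (22129/12) × (24000/1001) = 44258000/1001 ≈ 44213.786 → 44214.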